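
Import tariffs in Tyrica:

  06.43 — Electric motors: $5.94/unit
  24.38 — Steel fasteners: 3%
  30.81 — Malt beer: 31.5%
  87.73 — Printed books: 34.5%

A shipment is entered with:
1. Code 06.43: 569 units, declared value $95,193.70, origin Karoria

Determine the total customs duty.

Line 1 (06.43, Karoria, 569 units, $95,193.70):
Base rate for 06.43 is $5.94/unit.
Duty = 569 × $5.94 = $3,379.86.

$3,379.86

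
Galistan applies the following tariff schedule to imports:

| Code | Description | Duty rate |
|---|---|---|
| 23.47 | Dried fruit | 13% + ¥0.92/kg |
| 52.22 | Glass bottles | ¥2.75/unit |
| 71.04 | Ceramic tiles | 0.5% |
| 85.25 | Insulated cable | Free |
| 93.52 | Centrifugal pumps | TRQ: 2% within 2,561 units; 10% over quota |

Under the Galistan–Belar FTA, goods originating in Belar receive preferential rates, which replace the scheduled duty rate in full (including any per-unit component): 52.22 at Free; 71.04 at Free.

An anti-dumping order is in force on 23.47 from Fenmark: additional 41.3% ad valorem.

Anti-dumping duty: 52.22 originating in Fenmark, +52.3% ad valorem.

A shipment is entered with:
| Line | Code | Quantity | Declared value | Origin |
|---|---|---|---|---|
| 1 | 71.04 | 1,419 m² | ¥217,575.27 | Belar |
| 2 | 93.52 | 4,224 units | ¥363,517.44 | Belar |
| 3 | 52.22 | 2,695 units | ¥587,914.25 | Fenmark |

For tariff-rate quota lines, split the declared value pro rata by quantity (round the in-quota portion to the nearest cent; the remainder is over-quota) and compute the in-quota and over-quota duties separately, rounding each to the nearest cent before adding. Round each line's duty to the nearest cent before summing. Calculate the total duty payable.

Line 1 (71.04, Belar, 1,419 m², ¥217,575.27):
Base rate for 71.04 is 0.5%.
Origin Belar qualifies under the Galistan–Belar agreement and 71.04 is covered: preferential rate Free applies instead.
Duty = ¥217,575.27 × 0% = ¥0.00.
Line 2 (93.52, Belar, 4,224 units, ¥363,517.44):
Code 93.52 is under a tariff-rate quota (threshold 2,561 units). In-quota: 2,561 units at 2%; over-quota: 1,663 units at 10%.
Pro-rata value split: in-quota = ¥363,517.44 × 2,561/4,224 = ¥220,399.66; over-quota = ¥363,517.44 − ¥220,399.66 = ¥143,117.78.
In-quota duty = ¥220,399.66 × 2% = ¥4,407.99. Over-quota duty = ¥143,117.78 × 10% = ¥14,311.78.
Line duty = ¥4,407.99 + ¥14,311.78 = ¥18,719.77.
Line 3 (52.22, Fenmark, 2,695 units, ¥587,914.25):
Base rate for 52.22 is ¥2.75/unit.
52.22 has an FTA preferential rate, but origin Fenmark is not Belar; base rate stands.
Additional duty on 52.22 from Fenmark: +52.3% ad valorem. Applied ad valorem rate = 52.3%.
Duty = ¥587,914.25 × 52.3% + 2,695 × ¥2.75 = ¥314,890.40.
Total = ¥0.00 + ¥18,719.77 + ¥314,890.40 = ¥333,610.17.

¥333,610.17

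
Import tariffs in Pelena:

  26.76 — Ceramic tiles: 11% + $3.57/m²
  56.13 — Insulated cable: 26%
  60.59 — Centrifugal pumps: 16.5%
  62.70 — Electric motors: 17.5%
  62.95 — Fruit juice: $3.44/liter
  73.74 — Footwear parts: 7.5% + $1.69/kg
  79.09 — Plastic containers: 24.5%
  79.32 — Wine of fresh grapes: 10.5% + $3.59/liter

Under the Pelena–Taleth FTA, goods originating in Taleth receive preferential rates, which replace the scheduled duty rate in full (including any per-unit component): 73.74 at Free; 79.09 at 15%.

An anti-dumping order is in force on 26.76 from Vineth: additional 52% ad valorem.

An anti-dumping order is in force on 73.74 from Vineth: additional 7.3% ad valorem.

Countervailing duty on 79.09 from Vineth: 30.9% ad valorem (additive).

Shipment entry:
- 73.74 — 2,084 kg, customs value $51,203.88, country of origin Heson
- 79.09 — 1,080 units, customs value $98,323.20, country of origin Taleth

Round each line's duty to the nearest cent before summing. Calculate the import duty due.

Line 1 (73.74, Heson, 2,084 kg, $51,203.88):
Base rate for 73.74 is 7.5% + $1.69/kg.
73.74 has an FTA preferential rate, but origin Heson is not Taleth; base rate stands.
The additional-duty order on 73.74 targets Vineth, not Heson; it does not apply.
Duty = $51,203.88 × 7.5% + 2,084 × $1.69 = $7,362.25.
Line 2 (79.09, Taleth, 1,080 units, $98,323.20):
Base rate for 79.09 is 24.5%.
Origin Taleth qualifies under the Pelena–Taleth agreement and 79.09 is covered: preferential rate 15% applies instead.
The additional-duty order on 79.09 targets Vineth, not Taleth; it does not apply.
Duty = $98,323.20 × 15% = $14,748.48.
Total = $7,362.25 + $14,748.48 = $22,110.73.

$22,110.73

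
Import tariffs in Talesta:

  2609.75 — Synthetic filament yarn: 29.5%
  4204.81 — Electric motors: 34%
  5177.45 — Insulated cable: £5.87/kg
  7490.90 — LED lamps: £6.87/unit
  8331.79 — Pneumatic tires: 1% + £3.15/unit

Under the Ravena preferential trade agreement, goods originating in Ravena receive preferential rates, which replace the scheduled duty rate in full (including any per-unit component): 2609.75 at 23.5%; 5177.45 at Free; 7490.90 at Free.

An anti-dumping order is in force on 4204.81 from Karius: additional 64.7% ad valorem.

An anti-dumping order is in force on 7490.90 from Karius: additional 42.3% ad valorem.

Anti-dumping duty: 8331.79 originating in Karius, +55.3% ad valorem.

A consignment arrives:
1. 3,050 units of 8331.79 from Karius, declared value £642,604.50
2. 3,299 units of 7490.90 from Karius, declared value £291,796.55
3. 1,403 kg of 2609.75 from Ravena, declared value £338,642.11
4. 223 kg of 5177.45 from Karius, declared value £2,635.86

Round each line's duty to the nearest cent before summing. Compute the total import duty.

Line 1 (8331.79, Karius, 3,050 units, £642,604.50):
Base rate for 8331.79 is 1% + £3.15/unit.
Additional duty on 8331.79 from Karius: +55.3%. Applied ad valorem rate: 1% + 55.3% = 56.3%.
Duty = £642,604.50 × 56.3% + 3,050 × £3.15 = £371,393.83.
Line 2 (7490.90, Karius, 3,299 units, £291,796.55):
Base rate for 7490.90 is £6.87/unit.
7490.90 has an FTA preferential rate, but origin Karius is not Ravena; base rate stands.
Additional duty on 7490.90 from Karius: +42.3% ad valorem. Applied ad valorem rate = 42.3%.
Duty = £291,796.55 × 42.3% + 3,299 × £6.87 = £146,094.07.
Line 3 (2609.75, Ravena, 1,403 kg, £338,642.11):
Base rate for 2609.75 is 29.5%.
Origin Ravena qualifies under the Talesta–Ravena agreement and 2609.75 is covered: preferential rate 23.5% applies instead.
Duty = £338,642.11 × 23.5% = £79,580.90.
Line 4 (5177.45, Karius, 223 kg, £2,635.86):
Base rate for 5177.45 is £5.87/kg.
5177.45 has an FTA preferential rate, but origin Karius is not Ravena; base rate stands.
Duty = 223 × £5.87 = £1,309.01.
Total = £371,393.83 + £146,094.07 + £79,580.90 + £1,309.01 = £598,377.81.

£598,377.81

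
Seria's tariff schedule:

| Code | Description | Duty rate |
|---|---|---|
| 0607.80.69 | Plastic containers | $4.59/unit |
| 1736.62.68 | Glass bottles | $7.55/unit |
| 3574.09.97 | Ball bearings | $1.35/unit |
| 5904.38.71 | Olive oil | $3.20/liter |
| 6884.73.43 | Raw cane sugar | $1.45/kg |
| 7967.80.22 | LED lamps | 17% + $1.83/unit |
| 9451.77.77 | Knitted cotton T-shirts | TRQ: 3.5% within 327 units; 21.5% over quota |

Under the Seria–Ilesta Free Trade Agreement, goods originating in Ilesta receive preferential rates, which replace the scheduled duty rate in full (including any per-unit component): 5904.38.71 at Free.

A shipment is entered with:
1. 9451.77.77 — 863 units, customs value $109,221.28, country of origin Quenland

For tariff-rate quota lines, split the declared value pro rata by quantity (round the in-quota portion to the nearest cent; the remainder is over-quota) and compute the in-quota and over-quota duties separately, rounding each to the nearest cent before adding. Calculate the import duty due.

$16,033.25

Line 1 (9451.77.77, Quenland, 863 units, $109,221.28):
Code 9451.77.77 is under a tariff-rate quota (threshold 327 units). In-quota: 327 units at 3.5%; over-quota: 536 units at 21.5%.
Pro-rata value split: in-quota = $109,221.28 × 327/863 = $41,385.12; over-quota = $109,221.28 − $41,385.12 = $67,836.16.
In-quota duty = $41,385.12 × 3.5% = $1,448.48. Over-quota duty = $67,836.16 × 21.5% = $14,584.77.
Line duty = $1,448.48 + $14,584.77 = $16,033.25.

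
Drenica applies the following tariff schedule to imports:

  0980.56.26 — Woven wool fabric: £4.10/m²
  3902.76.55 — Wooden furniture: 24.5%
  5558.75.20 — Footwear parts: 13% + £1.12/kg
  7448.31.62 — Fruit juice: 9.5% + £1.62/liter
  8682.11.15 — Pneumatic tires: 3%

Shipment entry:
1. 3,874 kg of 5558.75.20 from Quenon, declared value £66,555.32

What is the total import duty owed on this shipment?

£12,991.07

Line 1 (5558.75.20, Quenon, 3,874 kg, £66,555.32):
Base rate for 5558.75.20 is 13% + £1.12/kg.
Duty = £66,555.32 × 13% + 3,874 × £1.12 = £12,991.07.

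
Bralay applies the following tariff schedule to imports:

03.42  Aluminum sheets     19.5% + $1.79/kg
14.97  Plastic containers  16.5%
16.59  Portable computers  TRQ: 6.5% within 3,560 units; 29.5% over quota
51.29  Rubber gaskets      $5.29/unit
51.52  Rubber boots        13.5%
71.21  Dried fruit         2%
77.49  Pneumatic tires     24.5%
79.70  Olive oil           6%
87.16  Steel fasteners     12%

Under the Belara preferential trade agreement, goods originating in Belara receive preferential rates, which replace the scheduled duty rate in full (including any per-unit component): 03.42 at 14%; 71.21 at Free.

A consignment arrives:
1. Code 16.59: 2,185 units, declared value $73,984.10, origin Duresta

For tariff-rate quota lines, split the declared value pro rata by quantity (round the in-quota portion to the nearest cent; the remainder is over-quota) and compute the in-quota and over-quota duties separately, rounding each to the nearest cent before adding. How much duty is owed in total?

Line 1 (16.59, Duresta, 2,185 units, $73,984.10):
Code 16.59 is under a tariff-rate quota (threshold 3,560 units). Quantity 2,185 units is within the quota, so the in-quota rate 6.5% applies to the full value.
Duty = $73,984.10 × 6.5% = $4,808.97.

$4,808.97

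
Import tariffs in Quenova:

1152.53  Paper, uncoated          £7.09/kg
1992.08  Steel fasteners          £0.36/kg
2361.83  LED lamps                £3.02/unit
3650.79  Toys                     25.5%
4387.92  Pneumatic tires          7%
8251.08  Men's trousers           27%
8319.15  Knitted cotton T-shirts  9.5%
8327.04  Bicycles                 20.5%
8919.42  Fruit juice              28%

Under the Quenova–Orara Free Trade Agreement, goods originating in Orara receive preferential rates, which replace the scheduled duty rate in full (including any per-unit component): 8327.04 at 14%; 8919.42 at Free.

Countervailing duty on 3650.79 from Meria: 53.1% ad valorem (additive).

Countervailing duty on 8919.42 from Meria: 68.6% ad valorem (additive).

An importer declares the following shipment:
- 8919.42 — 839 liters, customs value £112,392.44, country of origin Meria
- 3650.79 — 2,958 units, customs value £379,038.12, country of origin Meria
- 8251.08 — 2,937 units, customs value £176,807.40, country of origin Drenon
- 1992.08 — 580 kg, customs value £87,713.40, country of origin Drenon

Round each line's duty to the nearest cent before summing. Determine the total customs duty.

Line 1 (8919.42, Meria, 839 liters, £112,392.44):
Base rate for 8919.42 is 28%.
8919.42 has an FTA preferential rate, but origin Meria is not Orara; base rate stands.
Additional duty on 8919.42 from Meria: +68.6%. Applied ad valorem rate: 28% + 68.6% = 96.6%.
Duty = £112,392.44 × 96.6% = £108,571.10.
Line 2 (3650.79, Meria, 2,958 units, £379,038.12):
Base rate for 3650.79 is 25.5%.
Additional duty on 3650.79 from Meria: +53.1%. Applied ad valorem rate: 25.5% + 53.1% = 78.6%.
Duty = £379,038.12 × 78.6% = £297,923.96.
Line 3 (8251.08, Drenon, 2,937 units, £176,807.40):
Base rate for 8251.08 is 27%.
Duty = £176,807.40 × 27% = £47,738.00.
Line 4 (1992.08, Drenon, 580 kg, £87,713.40):
Base rate for 1992.08 is £0.36/kg.
Duty = 580 × £0.36 = £208.80.
Total = £108,571.10 + £297,923.96 + £47,738.00 + £208.80 = £454,441.86.

£454,441.86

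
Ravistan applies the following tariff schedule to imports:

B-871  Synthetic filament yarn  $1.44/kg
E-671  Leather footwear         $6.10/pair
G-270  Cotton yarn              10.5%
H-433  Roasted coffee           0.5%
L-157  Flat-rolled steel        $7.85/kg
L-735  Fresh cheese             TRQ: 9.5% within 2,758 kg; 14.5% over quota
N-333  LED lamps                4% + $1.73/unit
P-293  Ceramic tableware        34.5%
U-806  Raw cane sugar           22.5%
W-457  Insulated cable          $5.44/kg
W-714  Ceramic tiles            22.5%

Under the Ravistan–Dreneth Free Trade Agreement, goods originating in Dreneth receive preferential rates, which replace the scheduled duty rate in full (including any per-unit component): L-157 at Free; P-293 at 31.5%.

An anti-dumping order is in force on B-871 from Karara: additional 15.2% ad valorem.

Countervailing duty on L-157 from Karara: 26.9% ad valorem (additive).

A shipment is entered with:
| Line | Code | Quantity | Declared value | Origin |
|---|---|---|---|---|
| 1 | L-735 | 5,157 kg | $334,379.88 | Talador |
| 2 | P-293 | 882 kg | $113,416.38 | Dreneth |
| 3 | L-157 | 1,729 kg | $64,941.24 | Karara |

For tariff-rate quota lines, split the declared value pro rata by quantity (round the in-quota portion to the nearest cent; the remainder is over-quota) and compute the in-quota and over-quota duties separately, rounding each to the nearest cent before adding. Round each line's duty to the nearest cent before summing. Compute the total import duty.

$106,311.65

Line 1 (L-735, Talador, 5,157 kg, $334,379.88):
Code L-735 is under a tariff-rate quota (threshold 2,758 kg). In-quota: 2,758 kg at 9.5%; over-quota: 2,399 kg at 14.5%.
Pro-rata value split: in-quota = $334,379.88 × 2,758/5,157 = $178,828.72; over-quota = $334,379.88 − $178,828.72 = $155,551.16.
In-quota duty = $178,828.72 × 9.5% = $16,988.73. Over-quota duty = $155,551.16 × 14.5% = $22,554.92.
Line duty = $16,988.73 + $22,554.92 = $39,543.65.
Line 2 (P-293, Dreneth, 882 kg, $113,416.38):
Base rate for P-293 is 34.5%.
Origin Dreneth qualifies under the Ravistan–Dreneth agreement and P-293 is covered: preferential rate 31.5% applies instead.
Duty = $113,416.38 × 31.5% = $35,726.16.
Line 3 (L-157, Karara, 1,729 kg, $64,941.24):
Base rate for L-157 is $7.85/kg.
L-157 has an FTA preferential rate, but origin Karara is not Dreneth; base rate stands.
Additional duty on L-157 from Karara: +26.9% ad valorem. Applied ad valorem rate = 26.9%.
Duty = $64,941.24 × 26.9% + 1,729 × $7.85 = $31,041.84.
Total = $39,543.65 + $35,726.16 + $31,041.84 = $106,311.65.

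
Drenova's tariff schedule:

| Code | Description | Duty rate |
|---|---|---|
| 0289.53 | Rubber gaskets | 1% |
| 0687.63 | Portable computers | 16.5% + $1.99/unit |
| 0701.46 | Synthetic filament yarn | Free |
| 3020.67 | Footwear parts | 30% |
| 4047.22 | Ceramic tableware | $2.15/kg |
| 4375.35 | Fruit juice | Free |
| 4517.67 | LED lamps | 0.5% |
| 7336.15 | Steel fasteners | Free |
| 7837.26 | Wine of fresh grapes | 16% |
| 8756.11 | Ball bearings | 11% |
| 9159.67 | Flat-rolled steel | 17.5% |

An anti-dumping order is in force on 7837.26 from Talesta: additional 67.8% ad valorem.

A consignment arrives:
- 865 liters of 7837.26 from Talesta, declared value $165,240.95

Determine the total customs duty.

Line 1 (7837.26, Talesta, 865 liters, $165,240.95):
Base rate for 7837.26 is 16%.
Additional duty on 7837.26 from Talesta: +67.8%. Applied ad valorem rate: 16% + 67.8% = 83.8%.
Duty = $165,240.95 × 83.8% = $138,471.92.

$138,471.92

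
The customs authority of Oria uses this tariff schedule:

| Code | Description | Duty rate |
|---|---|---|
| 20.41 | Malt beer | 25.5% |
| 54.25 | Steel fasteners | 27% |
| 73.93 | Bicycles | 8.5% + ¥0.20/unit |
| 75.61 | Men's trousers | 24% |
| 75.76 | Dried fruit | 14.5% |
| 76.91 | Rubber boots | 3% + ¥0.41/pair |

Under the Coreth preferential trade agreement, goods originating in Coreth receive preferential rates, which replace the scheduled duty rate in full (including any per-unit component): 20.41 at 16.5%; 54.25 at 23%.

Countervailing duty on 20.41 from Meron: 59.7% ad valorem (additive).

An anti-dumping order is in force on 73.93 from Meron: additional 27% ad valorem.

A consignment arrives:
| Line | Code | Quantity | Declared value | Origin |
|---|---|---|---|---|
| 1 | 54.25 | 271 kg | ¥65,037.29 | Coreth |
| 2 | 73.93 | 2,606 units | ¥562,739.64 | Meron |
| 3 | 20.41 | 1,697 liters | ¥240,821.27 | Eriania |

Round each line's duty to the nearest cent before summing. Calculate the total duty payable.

¥276,661.77

Line 1 (54.25, Coreth, 271 kg, ¥65,037.29):
Base rate for 54.25 is 27%.
Origin Coreth qualifies under the Oria–Coreth agreement and 54.25 is covered: preferential rate 23% applies instead.
Duty = ¥65,037.29 × 23% = ¥14,958.58.
Line 2 (73.93, Meron, 2,606 units, ¥562,739.64):
Base rate for 73.93 is 8.5% + ¥0.20/unit.
Additional duty on 73.93 from Meron: +27%. Applied ad valorem rate: 8.5% + 27% = 35.5%.
Duty = ¥562,739.64 × 35.5% + 2,606 × ¥0.20 = ¥200,293.77.
Line 3 (20.41, Eriania, 1,697 liters, ¥240,821.27):
Base rate for 20.41 is 25.5%.
20.41 has an FTA preferential rate, but origin Eriania is not Coreth; base rate stands.
The additional-duty order on 20.41 targets Meron, not Eriania; it does not apply.
Duty = ¥240,821.27 × 25.5% = ¥61,409.42.
Total = ¥14,958.58 + ¥200,293.77 + ¥61,409.42 = ¥276,661.77.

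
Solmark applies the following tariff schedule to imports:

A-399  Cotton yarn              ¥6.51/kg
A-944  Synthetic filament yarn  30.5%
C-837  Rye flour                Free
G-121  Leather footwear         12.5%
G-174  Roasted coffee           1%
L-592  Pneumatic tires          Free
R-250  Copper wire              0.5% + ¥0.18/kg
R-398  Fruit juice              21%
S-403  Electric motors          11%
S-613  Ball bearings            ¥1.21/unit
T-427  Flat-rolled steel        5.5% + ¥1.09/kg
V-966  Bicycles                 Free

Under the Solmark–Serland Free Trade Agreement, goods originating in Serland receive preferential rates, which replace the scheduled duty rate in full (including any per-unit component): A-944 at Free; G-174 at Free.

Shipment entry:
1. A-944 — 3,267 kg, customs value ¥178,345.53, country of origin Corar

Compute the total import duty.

Line 1 (A-944, Corar, 3,267 kg, ¥178,345.53):
Base rate for A-944 is 30.5%.
A-944 has an FTA preferential rate, but origin Corar is not Serland; base rate stands.
Duty = ¥178,345.53 × 30.5% = ¥54,395.39.

¥54,395.39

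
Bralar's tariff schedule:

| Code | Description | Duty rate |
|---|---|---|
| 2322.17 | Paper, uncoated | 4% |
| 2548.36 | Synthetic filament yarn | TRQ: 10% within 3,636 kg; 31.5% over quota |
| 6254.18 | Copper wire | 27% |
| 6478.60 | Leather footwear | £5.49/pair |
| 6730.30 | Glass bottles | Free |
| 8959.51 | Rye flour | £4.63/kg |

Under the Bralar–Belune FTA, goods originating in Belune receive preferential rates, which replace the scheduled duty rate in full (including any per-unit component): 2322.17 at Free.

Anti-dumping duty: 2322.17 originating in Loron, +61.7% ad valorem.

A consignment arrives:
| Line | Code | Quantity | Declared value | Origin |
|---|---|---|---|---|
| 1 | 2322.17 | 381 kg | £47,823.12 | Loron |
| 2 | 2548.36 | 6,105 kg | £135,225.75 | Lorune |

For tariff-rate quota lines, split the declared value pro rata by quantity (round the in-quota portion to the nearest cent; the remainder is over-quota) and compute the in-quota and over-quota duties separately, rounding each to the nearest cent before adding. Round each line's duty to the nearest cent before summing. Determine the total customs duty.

Line 1 (2322.17, Loron, 381 kg, £47,823.12):
Base rate for 2322.17 is 4%.
2322.17 has an FTA preferential rate, but origin Loron is not Belune; base rate stands.
Additional duty on 2322.17 from Loron: +61.7%. Applied ad valorem rate: 4% + 61.7% = 65.7%.
Duty = £47,823.12 × 65.7% = £31,419.79.
Line 2 (2548.36, Lorune, 6,105 kg, £135,225.75):
Code 2548.36 is under a tariff-rate quota (threshold 3,636 kg). In-quota: 3,636 kg at 10%; over-quota: 2,469 kg at 31.5%.
Pro-rata value split: in-quota = £135,225.75 × 3,636/6,105 = £80,537.40; over-quota = £135,225.75 − £80,537.40 = £54,688.35.
In-quota duty = £80,537.40 × 10% = £8,053.74. Over-quota duty = £54,688.35 × 31.5% = £17,226.83.
Line duty = £8,053.74 + £17,226.83 = £25,280.57.
Total = £31,419.79 + £25,280.57 = £56,700.36.

£56,700.36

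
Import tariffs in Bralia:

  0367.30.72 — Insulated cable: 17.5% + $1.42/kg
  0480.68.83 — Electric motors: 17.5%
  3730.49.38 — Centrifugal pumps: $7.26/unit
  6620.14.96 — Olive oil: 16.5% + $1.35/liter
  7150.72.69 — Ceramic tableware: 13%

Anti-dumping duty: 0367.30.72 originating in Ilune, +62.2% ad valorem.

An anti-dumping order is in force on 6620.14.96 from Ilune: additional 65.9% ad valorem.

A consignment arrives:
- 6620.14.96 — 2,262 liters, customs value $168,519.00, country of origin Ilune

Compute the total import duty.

Line 1 (6620.14.96, Ilune, 2,262 liters, $168,519.00):
Base rate for 6620.14.96 is 16.5% + $1.35/liter.
Additional duty on 6620.14.96 from Ilune: +65.9%. Applied ad valorem rate: 16.5% + 65.9% = 82.4%.
Duty = $168,519.00 × 82.4% + 2,262 × $1.35 = $141,913.36.

$141,913.36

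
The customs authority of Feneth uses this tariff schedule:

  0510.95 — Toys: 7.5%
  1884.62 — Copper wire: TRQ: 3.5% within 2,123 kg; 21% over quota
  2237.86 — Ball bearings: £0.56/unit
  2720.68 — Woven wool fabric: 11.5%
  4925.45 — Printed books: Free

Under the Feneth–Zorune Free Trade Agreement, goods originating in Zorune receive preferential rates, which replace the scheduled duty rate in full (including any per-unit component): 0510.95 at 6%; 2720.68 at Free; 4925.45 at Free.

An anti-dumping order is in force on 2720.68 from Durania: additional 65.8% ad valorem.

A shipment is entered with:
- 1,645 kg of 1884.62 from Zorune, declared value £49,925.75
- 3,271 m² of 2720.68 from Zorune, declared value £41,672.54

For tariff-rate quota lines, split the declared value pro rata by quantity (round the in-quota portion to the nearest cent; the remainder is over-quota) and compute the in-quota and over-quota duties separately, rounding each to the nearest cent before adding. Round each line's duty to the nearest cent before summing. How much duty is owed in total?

Line 1 (1884.62, Zorune, 1,645 kg, £49,925.75):
Code 1884.62 is under a tariff-rate quota (threshold 2,123 kg). Quantity 1,645 kg is within the quota, so the in-quota rate 3.5% applies to the full value.
Duty = £49,925.75 × 3.5% = £1,747.40.
Line 2 (2720.68, Zorune, 3,271 m², £41,672.54):
Base rate for 2720.68 is 11.5%.
Origin Zorune qualifies under the Feneth–Zorune agreement and 2720.68 is covered: preferential rate Free applies instead.
The additional-duty order on 2720.68 targets Durania, not Zorune; it does not apply.
Duty = £41,672.54 × 0% = £0.00.
Total = £1,747.40 + £0.00 = £1,747.40.

£1,747.40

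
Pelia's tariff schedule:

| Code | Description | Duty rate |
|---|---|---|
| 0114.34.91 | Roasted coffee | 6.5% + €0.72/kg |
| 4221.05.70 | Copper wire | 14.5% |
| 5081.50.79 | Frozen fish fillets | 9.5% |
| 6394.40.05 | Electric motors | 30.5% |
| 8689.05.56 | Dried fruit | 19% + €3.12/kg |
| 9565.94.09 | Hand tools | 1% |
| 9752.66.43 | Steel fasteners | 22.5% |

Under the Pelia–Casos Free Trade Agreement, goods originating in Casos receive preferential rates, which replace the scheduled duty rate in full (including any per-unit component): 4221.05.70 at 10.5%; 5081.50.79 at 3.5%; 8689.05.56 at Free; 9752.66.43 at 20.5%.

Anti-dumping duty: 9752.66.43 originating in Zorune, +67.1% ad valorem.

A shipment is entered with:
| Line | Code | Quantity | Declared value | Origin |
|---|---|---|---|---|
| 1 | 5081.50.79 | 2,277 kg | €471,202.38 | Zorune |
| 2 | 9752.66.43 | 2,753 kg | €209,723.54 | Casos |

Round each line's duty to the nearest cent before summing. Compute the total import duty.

€87,757.56

Line 1 (5081.50.79, Zorune, 2,277 kg, €471,202.38):
Base rate for 5081.50.79 is 9.5%.
5081.50.79 has an FTA preferential rate, but origin Zorune is not Casos; base rate stands.
Duty = €471,202.38 × 9.5% = €44,764.23.
Line 2 (9752.66.43, Casos, 2,753 kg, €209,723.54):
Base rate for 9752.66.43 is 22.5%.
Origin Casos qualifies under the Pelia–Casos agreement and 9752.66.43 is covered: preferential rate 20.5% applies instead.
The additional-duty order on 9752.66.43 targets Zorune, not Casos; it does not apply.
Duty = €209,723.54 × 20.5% = €42,993.33.
Total = €44,764.23 + €42,993.33 = €87,757.56.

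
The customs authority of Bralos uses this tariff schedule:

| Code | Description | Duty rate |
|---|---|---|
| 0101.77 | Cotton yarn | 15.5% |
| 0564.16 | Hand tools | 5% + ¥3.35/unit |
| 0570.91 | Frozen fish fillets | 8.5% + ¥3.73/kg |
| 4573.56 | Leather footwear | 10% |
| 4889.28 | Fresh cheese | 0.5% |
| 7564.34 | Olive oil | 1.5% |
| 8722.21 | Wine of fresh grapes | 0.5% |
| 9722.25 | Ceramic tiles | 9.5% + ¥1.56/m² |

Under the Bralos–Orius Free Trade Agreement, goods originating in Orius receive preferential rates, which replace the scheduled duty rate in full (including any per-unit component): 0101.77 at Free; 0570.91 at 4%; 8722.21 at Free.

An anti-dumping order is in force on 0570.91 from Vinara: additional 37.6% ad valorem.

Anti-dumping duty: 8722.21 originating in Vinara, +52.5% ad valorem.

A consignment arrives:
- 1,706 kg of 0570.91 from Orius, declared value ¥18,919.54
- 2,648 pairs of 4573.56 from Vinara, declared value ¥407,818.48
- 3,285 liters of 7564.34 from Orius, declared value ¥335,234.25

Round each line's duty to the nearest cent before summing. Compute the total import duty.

Line 1 (0570.91, Orius, 1,706 kg, ¥18,919.54):
Base rate for 0570.91 is 8.5% + ¥3.73/kg.
Origin Orius qualifies under the Bralos–Orius agreement and 0570.91 is covered: preferential rate 4% applies instead.
The additional-duty order on 0570.91 targets Vinara, not Orius; it does not apply.
Duty = ¥18,919.54 × 4% = ¥756.78.
Line 2 (4573.56, Vinara, 2,648 pairs, ¥407,818.48):
Base rate for 4573.56 is 10%.
Duty = ¥407,818.48 × 10% = ¥40,781.85.
Line 3 (7564.34, Orius, 3,285 liters, ¥335,234.25):
Base rate for 7564.34 is 1.5%.
Origin Orius is the FTA partner but 7564.34 is not on the preference list; base rate stands.
Duty = ¥335,234.25 × 1.5% = ¥5,028.51.
Total = ¥756.78 + ¥40,781.85 + ¥5,028.51 = ¥46,567.14.

¥46,567.14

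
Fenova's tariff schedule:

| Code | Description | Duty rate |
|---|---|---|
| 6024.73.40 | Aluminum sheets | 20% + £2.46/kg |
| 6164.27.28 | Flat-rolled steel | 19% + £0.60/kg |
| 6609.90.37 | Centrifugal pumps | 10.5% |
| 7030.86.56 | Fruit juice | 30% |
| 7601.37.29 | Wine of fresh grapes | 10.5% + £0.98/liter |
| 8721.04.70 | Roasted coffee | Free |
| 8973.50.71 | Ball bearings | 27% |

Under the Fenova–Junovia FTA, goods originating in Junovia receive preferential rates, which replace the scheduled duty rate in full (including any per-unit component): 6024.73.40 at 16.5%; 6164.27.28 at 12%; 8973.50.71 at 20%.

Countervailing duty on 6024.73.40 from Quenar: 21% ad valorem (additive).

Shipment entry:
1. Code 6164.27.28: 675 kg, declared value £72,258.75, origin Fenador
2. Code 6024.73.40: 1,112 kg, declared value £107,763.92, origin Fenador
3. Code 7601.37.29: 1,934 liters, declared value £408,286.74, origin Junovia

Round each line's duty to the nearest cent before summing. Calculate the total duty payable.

£83,187.89

Line 1 (6164.27.28, Fenador, 675 kg, £72,258.75):
Base rate for 6164.27.28 is 19% + £0.60/kg.
6164.27.28 has an FTA preferential rate, but origin Fenador is not Junovia; base rate stands.
Duty = £72,258.75 × 19% + 675 × £0.60 = £14,134.16.
Line 2 (6024.73.40, Fenador, 1,112 kg, £107,763.92):
Base rate for 6024.73.40 is 20% + £2.46/kg.
6024.73.40 has an FTA preferential rate, but origin Fenador is not Junovia; base rate stands.
The additional-duty order on 6024.73.40 targets Quenar, not Fenador; it does not apply.
Duty = £107,763.92 × 20% + 1,112 × £2.46 = £24,288.30.
Line 3 (7601.37.29, Junovia, 1,934 liters, £408,286.74):
Base rate for 7601.37.29 is 10.5% + £0.98/liter.
Origin Junovia is the FTA partner but 7601.37.29 is not on the preference list; base rate stands.
Duty = £408,286.74 × 10.5% + 1,934 × £0.98 = £44,765.43.
Total = £14,134.16 + £24,288.30 + £44,765.43 = £83,187.89.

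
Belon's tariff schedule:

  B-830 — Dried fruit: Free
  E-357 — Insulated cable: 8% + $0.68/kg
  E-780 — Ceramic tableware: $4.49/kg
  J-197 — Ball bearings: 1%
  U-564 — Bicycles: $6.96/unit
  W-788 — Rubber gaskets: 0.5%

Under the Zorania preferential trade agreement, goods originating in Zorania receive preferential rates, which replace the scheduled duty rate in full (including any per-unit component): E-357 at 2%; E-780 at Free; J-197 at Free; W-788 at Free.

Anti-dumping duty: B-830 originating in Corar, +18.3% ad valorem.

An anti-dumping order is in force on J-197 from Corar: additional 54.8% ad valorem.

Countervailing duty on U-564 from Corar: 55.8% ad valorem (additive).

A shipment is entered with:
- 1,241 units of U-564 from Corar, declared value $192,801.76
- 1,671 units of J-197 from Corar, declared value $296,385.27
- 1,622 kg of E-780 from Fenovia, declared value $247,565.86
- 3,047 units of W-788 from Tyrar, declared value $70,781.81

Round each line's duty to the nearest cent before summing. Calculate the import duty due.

$289,240.41

Line 1 (U-564, Corar, 1,241 units, $192,801.76):
Base rate for U-564 is $6.96/unit.
Additional duty on U-564 from Corar: +55.8% ad valorem. Applied ad valorem rate = 55.8%.
Duty = $192,801.76 × 55.8% + 1,241 × $6.96 = $116,220.74.
Line 2 (J-197, Corar, 1,671 units, $296,385.27):
Base rate for J-197 is 1%.
J-197 has an FTA preferential rate, but origin Corar is not Zorania; base rate stands.
Additional duty on J-197 from Corar: +54.8%. Applied ad valorem rate: 1% + 54.8% = 55.8%.
Duty = $296,385.27 × 55.8% = $165,382.98.
Line 3 (E-780, Fenovia, 1,622 kg, $247,565.86):
Base rate for E-780 is $4.49/kg.
E-780 has an FTA preferential rate, but origin Fenovia is not Zorania; base rate stands.
Duty = 1,622 × $4.49 = $7,282.78.
Line 4 (W-788, Tyrar, 3,047 units, $70,781.81):
Base rate for W-788 is 0.5%.
W-788 has an FTA preferential rate, but origin Tyrar is not Zorania; base rate stands.
Duty = $70,781.81 × 0.5% = $353.91.
Total = $116,220.74 + $165,382.98 + $7,282.78 + $353.91 = $289,240.41.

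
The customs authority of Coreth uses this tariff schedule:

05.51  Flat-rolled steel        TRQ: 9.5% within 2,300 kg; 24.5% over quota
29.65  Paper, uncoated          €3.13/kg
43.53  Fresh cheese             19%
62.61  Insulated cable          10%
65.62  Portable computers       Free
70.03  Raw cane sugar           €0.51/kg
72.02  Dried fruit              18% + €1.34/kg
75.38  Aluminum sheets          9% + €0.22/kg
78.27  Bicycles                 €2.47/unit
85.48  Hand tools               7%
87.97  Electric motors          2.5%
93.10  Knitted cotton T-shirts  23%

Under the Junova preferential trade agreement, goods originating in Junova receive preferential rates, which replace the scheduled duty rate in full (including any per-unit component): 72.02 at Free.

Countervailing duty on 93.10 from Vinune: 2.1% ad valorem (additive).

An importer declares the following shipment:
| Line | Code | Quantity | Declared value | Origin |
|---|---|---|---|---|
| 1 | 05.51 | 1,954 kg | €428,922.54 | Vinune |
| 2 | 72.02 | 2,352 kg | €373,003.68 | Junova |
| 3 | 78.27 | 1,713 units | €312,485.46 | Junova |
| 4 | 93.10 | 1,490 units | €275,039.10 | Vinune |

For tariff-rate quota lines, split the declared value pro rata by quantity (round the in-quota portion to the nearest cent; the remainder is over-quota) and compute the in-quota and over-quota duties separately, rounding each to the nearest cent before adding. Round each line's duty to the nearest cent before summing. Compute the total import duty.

€114,013.56

Line 1 (05.51, Vinune, 1,954 kg, €428,922.54):
Code 05.51 is under a tariff-rate quota (threshold 2,300 kg). Quantity 1,954 kg is within the quota, so the in-quota rate 9.5% applies to the full value.
Duty = €428,922.54 × 9.5% = €40,747.64.
Line 2 (72.02, Junova, 2,352 kg, €373,003.68):
Base rate for 72.02 is 18% + €1.34/kg.
Origin Junova qualifies under the Coreth–Junova agreement and 72.02 is covered: preferential rate Free applies instead.
Duty = €373,003.68 × 0% = €0.00.
Line 3 (78.27, Junova, 1,713 units, €312,485.46):
Base rate for 78.27 is €2.47/unit.
Origin Junova is the FTA partner but 78.27 is not on the preference list; base rate stands.
Duty = 1,713 × €2.47 = €4,231.11.
Line 4 (93.10, Vinune, 1,490 units, €275,039.10):
Base rate for 93.10 is 23%.
Additional duty on 93.10 from Vinune: +2.1%. Applied ad valorem rate: 23% + 2.1% = 25.1%.
Duty = €275,039.10 × 25.1% = €69,034.81.
Total = €40,747.64 + €0.00 + €4,231.11 + €69,034.81 = €114,013.56.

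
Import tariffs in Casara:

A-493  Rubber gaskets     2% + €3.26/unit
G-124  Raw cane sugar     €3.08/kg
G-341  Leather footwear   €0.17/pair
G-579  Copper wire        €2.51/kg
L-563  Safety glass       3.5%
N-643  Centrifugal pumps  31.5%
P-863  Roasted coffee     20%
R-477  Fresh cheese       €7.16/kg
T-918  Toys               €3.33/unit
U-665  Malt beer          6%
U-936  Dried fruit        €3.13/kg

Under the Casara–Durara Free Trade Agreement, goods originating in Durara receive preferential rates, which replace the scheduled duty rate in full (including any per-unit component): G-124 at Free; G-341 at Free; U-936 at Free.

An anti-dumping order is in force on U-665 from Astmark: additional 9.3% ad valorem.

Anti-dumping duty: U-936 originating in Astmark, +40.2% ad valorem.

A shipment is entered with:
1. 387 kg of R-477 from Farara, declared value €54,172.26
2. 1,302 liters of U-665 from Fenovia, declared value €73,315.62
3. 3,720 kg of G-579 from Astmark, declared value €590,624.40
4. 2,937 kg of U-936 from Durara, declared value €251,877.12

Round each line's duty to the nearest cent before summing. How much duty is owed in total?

€16,507.06

Line 1 (R-477, Farara, 387 kg, €54,172.26):
Base rate for R-477 is €7.16/kg.
Duty = 387 × €7.16 = €2,770.92.
Line 2 (U-665, Fenovia, 1,302 liters, €73,315.62):
Base rate for U-665 is 6%.
The additional-duty order on U-665 targets Astmark, not Fenovia; it does not apply.
Duty = €73,315.62 × 6% = €4,398.94.
Line 3 (G-579, Astmark, 3,720 kg, €590,624.40):
Base rate for G-579 is €2.51/kg.
Duty = 3,720 × €2.51 = €9,337.20.
Line 4 (U-936, Durara, 2,937 kg, €251,877.12):
Base rate for U-936 is €3.13/kg.
Origin Durara qualifies under the Casara–Durara agreement and U-936 is covered: preferential rate Free applies instead.
The additional-duty order on U-936 targets Astmark, not Durara; it does not apply.
Duty = €251,877.12 × 0% = €0.00.
Total = €2,770.92 + €4,398.94 + €9,337.20 + €0.00 = €16,507.06.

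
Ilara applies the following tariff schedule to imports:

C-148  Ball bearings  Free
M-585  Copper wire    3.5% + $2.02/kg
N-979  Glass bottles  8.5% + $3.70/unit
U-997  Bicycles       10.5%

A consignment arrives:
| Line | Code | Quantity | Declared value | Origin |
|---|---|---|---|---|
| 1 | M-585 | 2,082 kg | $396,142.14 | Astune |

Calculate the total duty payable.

$18,070.61

Line 1 (M-585, Astune, 2,082 kg, $396,142.14):
Base rate for M-585 is 3.5% + $2.02/kg.
Duty = $396,142.14 × 3.5% + 2,082 × $2.02 = $18,070.61.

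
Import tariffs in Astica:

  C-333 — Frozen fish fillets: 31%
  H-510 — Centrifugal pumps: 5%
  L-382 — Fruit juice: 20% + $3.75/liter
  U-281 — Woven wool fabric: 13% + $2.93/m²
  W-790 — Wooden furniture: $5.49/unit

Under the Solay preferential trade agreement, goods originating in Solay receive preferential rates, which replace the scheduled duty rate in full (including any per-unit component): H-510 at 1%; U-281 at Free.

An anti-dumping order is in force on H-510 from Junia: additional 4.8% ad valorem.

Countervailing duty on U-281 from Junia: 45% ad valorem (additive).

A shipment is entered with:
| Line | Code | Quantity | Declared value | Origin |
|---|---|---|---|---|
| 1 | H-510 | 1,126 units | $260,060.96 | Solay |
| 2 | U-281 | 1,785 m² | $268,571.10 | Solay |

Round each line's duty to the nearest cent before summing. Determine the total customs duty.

$2,600.61

Line 1 (H-510, Solay, 1,126 units, $260,060.96):
Base rate for H-510 is 5%.
Origin Solay qualifies under the Astica–Solay agreement and H-510 is covered: preferential rate 1% applies instead.
The additional-duty order on H-510 targets Junia, not Solay; it does not apply.
Duty = $260,060.96 × 1% = $2,600.61.
Line 2 (U-281, Solay, 1,785 m², $268,571.10):
Base rate for U-281 is 13% + $2.93/m².
Origin Solay qualifies under the Astica–Solay agreement and U-281 is covered: preferential rate Free applies instead.
The additional-duty order on U-281 targets Junia, not Solay; it does not apply.
Duty = $268,571.10 × 0% = $0.00.
Total = $2,600.61 + $0.00 = $2,600.61.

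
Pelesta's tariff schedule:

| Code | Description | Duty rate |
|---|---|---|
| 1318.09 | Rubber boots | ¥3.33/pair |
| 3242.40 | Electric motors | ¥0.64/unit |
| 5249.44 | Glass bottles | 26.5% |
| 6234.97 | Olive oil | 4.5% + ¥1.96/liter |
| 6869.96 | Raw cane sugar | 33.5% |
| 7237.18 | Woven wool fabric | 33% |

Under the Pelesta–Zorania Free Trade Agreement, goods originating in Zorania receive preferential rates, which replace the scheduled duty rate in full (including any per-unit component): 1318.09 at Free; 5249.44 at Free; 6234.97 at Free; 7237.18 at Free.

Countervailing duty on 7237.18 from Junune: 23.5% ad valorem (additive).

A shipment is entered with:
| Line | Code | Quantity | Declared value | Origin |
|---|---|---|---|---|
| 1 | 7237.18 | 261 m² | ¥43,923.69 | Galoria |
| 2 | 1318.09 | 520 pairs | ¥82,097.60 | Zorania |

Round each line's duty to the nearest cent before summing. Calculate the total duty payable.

Line 1 (7237.18, Galoria, 261 m², ¥43,923.69):
Base rate for 7237.18 is 33%.
7237.18 has an FTA preferential rate, but origin Galoria is not Zorania; base rate stands.
The additional-duty order on 7237.18 targets Junune, not Galoria; it does not apply.
Duty = ¥43,923.69 × 33% = ¥14,494.82.
Line 2 (1318.09, Zorania, 520 pairs, ¥82,097.60):
Base rate for 1318.09 is ¥3.33/pair.
Origin Zorania qualifies under the Pelesta–Zorania agreement and 1318.09 is covered: preferential rate Free applies instead.
Duty = ¥82,097.60 × 0% = ¥0.00.
Total = ¥14,494.82 + ¥0.00 = ¥14,494.82.

¥14,494.82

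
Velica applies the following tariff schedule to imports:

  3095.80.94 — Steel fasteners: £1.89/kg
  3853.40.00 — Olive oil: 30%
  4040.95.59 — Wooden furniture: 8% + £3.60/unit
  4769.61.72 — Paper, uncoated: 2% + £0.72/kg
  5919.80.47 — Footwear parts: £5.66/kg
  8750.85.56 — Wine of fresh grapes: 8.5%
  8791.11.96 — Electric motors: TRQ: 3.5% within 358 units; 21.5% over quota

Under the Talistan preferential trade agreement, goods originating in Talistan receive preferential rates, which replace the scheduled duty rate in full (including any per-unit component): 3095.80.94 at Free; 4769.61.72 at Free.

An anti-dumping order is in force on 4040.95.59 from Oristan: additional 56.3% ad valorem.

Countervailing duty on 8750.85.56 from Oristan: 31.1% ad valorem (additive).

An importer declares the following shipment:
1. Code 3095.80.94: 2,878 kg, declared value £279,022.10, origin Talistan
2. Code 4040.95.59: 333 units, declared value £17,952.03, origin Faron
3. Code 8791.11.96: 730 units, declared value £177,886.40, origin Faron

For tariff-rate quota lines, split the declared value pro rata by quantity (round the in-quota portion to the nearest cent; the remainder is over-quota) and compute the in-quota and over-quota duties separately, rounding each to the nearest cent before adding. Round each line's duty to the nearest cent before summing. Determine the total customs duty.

Line 1 (3095.80.94, Talistan, 2,878 kg, £279,022.10):
Base rate for 3095.80.94 is £1.89/kg.
Origin Talistan qualifies under the Velica–Talistan agreement and 3095.80.94 is covered: preferential rate Free applies instead.
Duty = £279,022.10 × 0% = £0.00.
Line 2 (4040.95.59, Faron, 333 units, £17,952.03):
Base rate for 4040.95.59 is 8% + £3.60/unit.
The additional-duty order on 4040.95.59 targets Oristan, not Faron; it does not apply.
Duty = £17,952.03 × 8% + 333 × £3.60 = £2,634.96.
Line 3 (8791.11.96, Faron, 730 units, £177,886.40):
Code 8791.11.96 is under a tariff-rate quota (threshold 358 units). In-quota: 358 units at 3.5%; over-quota: 372 units at 21.5%.
Pro-rata value split: in-quota = £177,886.40 × 358/730 = £87,237.44; over-quota = £177,886.40 − £87,237.44 = £90,648.96.
In-quota duty = £87,237.44 × 3.5% = £3,053.31. Over-quota duty = £90,648.96 × 21.5% = £19,489.53.
Line duty = £3,053.31 + £19,489.53 = £22,542.84.
Total = £0.00 + £2,634.96 + £22,542.84 = £25,177.80.

£25,177.80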